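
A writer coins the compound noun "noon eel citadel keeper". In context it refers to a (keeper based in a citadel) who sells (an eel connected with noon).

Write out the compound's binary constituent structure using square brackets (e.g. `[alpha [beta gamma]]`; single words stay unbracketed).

[[noon eel] [citadel keeper]]

Overall it is a kind of keeper (specifically "citadel keeper"); the modifier is "noon eel".
Within "noon eel", the head is "eel" and the modifier is "noon".
Within "citadel keeper", the head is "keeper" and the modifier is "citadel".
So the structure is [[noon eel] [citadel keeper]].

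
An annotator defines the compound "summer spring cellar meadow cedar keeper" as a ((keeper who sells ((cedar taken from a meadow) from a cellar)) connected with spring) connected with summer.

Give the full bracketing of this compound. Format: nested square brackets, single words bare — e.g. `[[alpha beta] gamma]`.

[summer [spring [[cellar [meadow cedar]] keeper]]]

Overall it is a kind of keeper (specifically "spring cellar meadow cedar keeper"); the modifier is "summer".
"spring cellar meadow cedar keeper" → head "keeper" (specifically "cellar meadow cedar keeper"), modifier "spring".
"cellar meadow cedar keeper" → head "keeper", modifier "cellar meadow cedar".
"cellar meadow cedar" → head "cedar" (specifically "meadow cedar"), modifier "cellar".
"meadow cedar" → head "cedar", modifier "meadow".
So the structure is [summer [spring [[cellar [meadow cedar]] keeper]]].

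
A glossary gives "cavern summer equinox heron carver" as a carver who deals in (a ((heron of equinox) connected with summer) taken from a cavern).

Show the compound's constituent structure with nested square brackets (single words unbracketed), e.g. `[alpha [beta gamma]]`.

At the top level: head "carver"; modifier "cavern summer equinox heron".
Within "cavern summer equinox heron", the head is "heron" (specifically "summer equinox heron") and the modifier is "cavern".
Within "summer equinox heron", the head is "heron" (specifically "equinox heron") and the modifier is "summer".
Within "equinox heron", the head is "heron" and the modifier is "equinox".
Assembled: [[cavern [summer [equinox heron]]] carver].

[[cavern [summer [equinox heron]]] carver]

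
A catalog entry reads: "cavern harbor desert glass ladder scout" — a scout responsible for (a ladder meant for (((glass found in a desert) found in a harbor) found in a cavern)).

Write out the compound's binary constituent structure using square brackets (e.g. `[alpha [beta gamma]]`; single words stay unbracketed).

The outermost head in the paraphrase is "scout", modified by "cavern harbor desert glass ladder".
"cavern harbor desert glass ladder" → head "ladder", modifier "cavern harbor desert glass".
"cavern harbor desert glass" → head "glass" (specifically "harbor desert glass"), modifier "cavern".
"harbor desert glass" → head "glass" (specifically "desert glass"), modifier "harbor".
"desert glass" → head "glass", modifier "desert".
Assembled: [[[cavern [harbor [desert glass]]] ladder] scout].

[[[cavern [harbor [desert glass]]] ladder] scout]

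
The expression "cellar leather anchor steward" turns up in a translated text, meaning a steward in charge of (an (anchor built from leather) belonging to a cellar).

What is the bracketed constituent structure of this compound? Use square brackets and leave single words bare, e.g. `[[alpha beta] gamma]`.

Overall it is a kind of steward; the modifier is "cellar leather anchor".
Within "cellar leather anchor", the head is "anchor" (specifically "leather anchor") and the modifier is "cellar".
Within "leather anchor", the head is "anchor" and the modifier is "leather".
Putting it together: [[cellar [leather anchor]] steward].

[[cellar [leather anchor]] steward]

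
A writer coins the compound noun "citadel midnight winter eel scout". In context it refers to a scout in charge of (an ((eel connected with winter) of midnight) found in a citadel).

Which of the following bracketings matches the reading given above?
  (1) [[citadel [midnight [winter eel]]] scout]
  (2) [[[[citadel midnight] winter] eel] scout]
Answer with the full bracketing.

[[citadel [midnight [winter eel]]] scout]

The paraphrase's head is the "scout" part ("scout"); its modifier is "citadel midnight winter eel".
That top-level split, carried through the inner groups, gives [[citadel [midnight [winter eel]]] scout].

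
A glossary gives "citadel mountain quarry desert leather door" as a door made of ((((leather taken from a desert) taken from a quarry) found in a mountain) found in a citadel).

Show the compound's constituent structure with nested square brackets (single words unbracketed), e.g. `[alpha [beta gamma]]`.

At the top level: head "door"; modifier "citadel mountain quarry desert leather".
Inside "citadel mountain quarry desert leather": head "leather" (specifically "mountain quarry desert leather"), modifier "citadel".
Inside "mountain quarry desert leather": head "leather" (specifically "quarry desert leather"), modifier "mountain".
Inside "quarry desert leather": head "leather" (specifically "desert leather"), modifier "quarry".
Inside "desert leather": head "leather", modifier "desert".
Assembled: [[citadel [mountain [quarry [desert leather]]]] door].

[[citadel [mountain [quarry [desert leather]]]] door]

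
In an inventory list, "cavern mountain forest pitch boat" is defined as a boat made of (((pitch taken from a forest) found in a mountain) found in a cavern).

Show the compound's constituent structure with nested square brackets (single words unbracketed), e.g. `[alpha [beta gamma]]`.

[[cavern [mountain [forest pitch]]] boat]

The outermost head in the paraphrase is "boat", modified by "cavern mountain forest pitch".
"cavern mountain forest pitch" → head "pitch" (specifically "mountain forest pitch"), modifier "cavern".
"mountain forest pitch" → head "pitch" (specifically "forest pitch"), modifier "mountain".
"forest pitch" → head "pitch", modifier "forest".
Assembled: [[cavern [mountain [forest pitch]]] boat].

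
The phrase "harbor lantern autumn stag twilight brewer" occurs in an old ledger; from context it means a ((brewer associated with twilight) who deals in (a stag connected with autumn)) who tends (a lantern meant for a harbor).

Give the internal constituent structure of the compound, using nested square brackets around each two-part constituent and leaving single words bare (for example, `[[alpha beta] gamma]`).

The outermost head in the paraphrase is "brewer" (specifically "autumn stag twilight brewer"), modified by "harbor lantern".
Inside "harbor lantern": head "lantern", modifier "harbor".
Inside "autumn stag twilight brewer": head "brewer" (specifically "twilight brewer"), modifier "autumn stag".
Inside "autumn stag": head "stag", modifier "autumn".
Inside "twilight brewer": head "brewer", modifier "twilight".
Putting it together: [[harbor lantern] [[autumn stag] [twilight brewer]]].

[[harbor lantern] [[autumn stag] [twilight brewer]]]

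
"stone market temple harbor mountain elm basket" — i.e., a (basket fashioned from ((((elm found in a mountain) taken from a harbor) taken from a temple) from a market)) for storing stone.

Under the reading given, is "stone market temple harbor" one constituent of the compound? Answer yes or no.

The top-level split is [stone] [market temple harbor mountain elm basket]; the full structure is [stone [[market [temple [harbor [mountain elm]]]] basket]].
"stone market temple harbor" straddles a constituent boundary, so it is not a single unit.

no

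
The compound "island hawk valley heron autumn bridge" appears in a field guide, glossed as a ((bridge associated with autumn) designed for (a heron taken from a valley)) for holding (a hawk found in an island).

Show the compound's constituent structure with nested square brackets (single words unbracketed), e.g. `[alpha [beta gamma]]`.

[[island hawk] [[valley heron] [autumn bridge]]]

Overall it is a kind of bridge (specifically "valley heron autumn bridge"); the modifier is "island hawk".
Within "island hawk", the head is "hawk" and the modifier is "island".
Within "valley heron autumn bridge", the head is "bridge" (specifically "autumn bridge") and the modifier is "valley heron".
Within "valley heron", the head is "heron" and the modifier is "valley".
Within "autumn bridge", the head is "bridge" and the modifier is "autumn".
So the structure is [[island hawk] [[valley heron] [autumn bridge]]].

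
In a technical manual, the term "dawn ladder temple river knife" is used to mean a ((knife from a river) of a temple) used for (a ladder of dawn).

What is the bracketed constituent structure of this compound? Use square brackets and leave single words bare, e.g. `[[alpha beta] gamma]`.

[[dawn ladder] [temple [river knife]]]

Whole compound: head "knife" (specifically "temple river knife"), modifier "dawn ladder".
"dawn ladder" → head "ladder", modifier "dawn".
"temple river knife" → head "knife" (specifically "river knife"), modifier "temple".
"river knife" → head "knife", modifier "river".
Assembled: [[dawn ladder] [temple [river knife]]].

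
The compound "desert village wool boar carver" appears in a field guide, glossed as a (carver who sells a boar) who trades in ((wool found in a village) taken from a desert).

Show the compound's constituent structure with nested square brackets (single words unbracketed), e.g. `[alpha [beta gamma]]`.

Whole compound: head "carver" (specifically "boar carver"), modifier "desert village wool".
Inside "desert village wool": head "wool" (specifically "village wool"), modifier "desert".
Inside "village wool": head "wool", modifier "village".
Inside "boar carver": head "carver", modifier "boar".
So the structure is [[desert [village wool]] [boar carver]].

[[desert [village wool]] [boar carver]]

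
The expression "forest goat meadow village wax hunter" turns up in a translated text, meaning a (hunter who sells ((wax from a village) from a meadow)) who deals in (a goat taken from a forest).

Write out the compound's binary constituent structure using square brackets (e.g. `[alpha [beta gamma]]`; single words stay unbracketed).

Overall it is a kind of hunter (specifically "meadow village wax hunter"); the modifier is "forest goat".
Within "forest goat", the head is "goat" and the modifier is "forest".
Within "meadow village wax hunter", the head is "hunter" and the modifier is "meadow village wax".
Within "meadow village wax", the head is "wax" (specifically "village wax") and the modifier is "meadow".
Within "village wax", the head is "wax" and the modifier is "village".
So the structure is [[forest goat] [[meadow [village wax]] hunter]].

[[forest goat] [[meadow [village wax]] hunter]]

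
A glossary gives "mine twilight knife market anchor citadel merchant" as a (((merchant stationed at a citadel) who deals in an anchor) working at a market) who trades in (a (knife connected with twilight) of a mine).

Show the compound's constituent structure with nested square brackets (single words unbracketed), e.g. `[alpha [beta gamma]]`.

[[mine [twilight knife]] [market [anchor [citadel merchant]]]]

At the top level: head "merchant" (specifically "market anchor citadel merchant"); modifier "mine twilight knife".
Within "mine twilight knife", the head is "knife" (specifically "twilight knife") and the modifier is "mine".
Within "twilight knife", the head is "knife" and the modifier is "twilight".
Within "market anchor citadel merchant", the head is "merchant" (specifically "anchor citadel merchant") and the modifier is "market".
Within "anchor citadel merchant", the head is "merchant" (specifically "citadel merchant") and the modifier is "anchor".
Within "citadel merchant", the head is "merchant" and the modifier is "citadel".
So the structure is [[mine [twilight knife]] [market [anchor [citadel merchant]]]].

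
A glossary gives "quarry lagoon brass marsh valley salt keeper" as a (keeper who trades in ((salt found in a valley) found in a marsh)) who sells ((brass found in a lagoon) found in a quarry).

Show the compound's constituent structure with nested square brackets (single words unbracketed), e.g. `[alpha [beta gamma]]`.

At the top level: head "keeper" (specifically "marsh valley salt keeper"); modifier "quarry lagoon brass".
Within "quarry lagoon brass", the head is "brass" (specifically "lagoon brass") and the modifier is "quarry".
Within "lagoon brass", the head is "brass" and the modifier is "lagoon".
Within "marsh valley salt keeper", the head is "keeper" and the modifier is "marsh valley salt".
Within "marsh valley salt", the head is "salt" (specifically "valley salt") and the modifier is "marsh".
Within "valley salt", the head is "salt" and the modifier is "valley".
Assembled: [[quarry [lagoon brass]] [[marsh [valley salt]] keeper]].

[[quarry [lagoon brass]] [[marsh [valley salt]] keeper]]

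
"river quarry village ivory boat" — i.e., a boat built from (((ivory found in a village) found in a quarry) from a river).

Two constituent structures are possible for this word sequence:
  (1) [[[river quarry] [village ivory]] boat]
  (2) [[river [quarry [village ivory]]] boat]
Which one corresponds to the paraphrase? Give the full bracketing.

The paraphrase's head is the "boat" part ("boat"); its modifier is "river quarry village ivory".
That top-level split, carried through the inner groups, gives [[river [quarry [village ivory]]] boat].

[[river [quarry [village ivory]]] boat]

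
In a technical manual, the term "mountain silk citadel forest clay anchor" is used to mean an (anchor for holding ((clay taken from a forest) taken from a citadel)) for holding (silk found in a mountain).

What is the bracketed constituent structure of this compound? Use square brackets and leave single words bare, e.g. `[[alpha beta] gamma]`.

Overall it is a kind of anchor (specifically "citadel forest clay anchor"); the modifier is "mountain silk".
Within "mountain silk", the head is "silk" and the modifier is "mountain".
Within "citadel forest clay anchor", the head is "anchor" and the modifier is "citadel forest clay".
Within "citadel forest clay", the head is "clay" (specifically "forest clay") and the modifier is "citadel".
Within "forest clay", the head is "clay" and the modifier is "forest".
Putting it together: [[mountain silk] [[citadel [forest clay]] anchor]].

[[mountain silk] [[citadel [forest clay]] anchor]]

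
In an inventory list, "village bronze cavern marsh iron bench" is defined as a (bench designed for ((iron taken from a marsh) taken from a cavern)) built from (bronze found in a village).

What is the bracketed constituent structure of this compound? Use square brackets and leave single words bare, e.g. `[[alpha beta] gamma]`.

[[village bronze] [[cavern [marsh iron]] bench]]

Whole compound: head "bench" (specifically "cavern marsh iron bench"), modifier "village bronze".
"village bronze" → head "bronze", modifier "village".
"cavern marsh iron bench" → head "bench", modifier "cavern marsh iron".
"cavern marsh iron" → head "iron" (specifically "marsh iron"), modifier "cavern".
"marsh iron" → head "iron", modifier "marsh".
Putting it together: [[village bronze] [[cavern [marsh iron]] bench]].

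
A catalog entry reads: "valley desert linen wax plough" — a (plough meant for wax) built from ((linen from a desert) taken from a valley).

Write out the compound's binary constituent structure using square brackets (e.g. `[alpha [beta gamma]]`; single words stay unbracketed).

[[valley [desert linen]] [wax plough]]

At the top level: head "plough" (specifically "wax plough"); modifier "valley desert linen".
Within "valley desert linen", the head is "linen" (specifically "desert linen") and the modifier is "valley".
Within "desert linen", the head is "linen" and the modifier is "desert".
Within "wax plough", the head is "plough" and the modifier is "wax".
So the structure is [[valley [desert linen]] [wax plough]].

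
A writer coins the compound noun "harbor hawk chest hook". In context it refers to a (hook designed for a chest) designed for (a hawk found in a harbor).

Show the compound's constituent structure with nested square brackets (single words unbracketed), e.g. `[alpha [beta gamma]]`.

At the top level: head "hook" (specifically "chest hook"); modifier "harbor hawk".
Inside "harbor hawk": head "hawk", modifier "harbor".
Inside "chest hook": head "hook", modifier "chest".
Assembled: [[harbor hawk] [chest hook]].

[[harbor hawk] [chest hook]]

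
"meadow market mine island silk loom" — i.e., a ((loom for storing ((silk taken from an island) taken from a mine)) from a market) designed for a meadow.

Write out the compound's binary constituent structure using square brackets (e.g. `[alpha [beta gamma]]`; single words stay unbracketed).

The outermost head in the paraphrase is "loom" (specifically "market mine island silk loom"), modified by "meadow".
"market mine island silk loom" → head "loom" (specifically "mine island silk loom"), modifier "market".
"mine island silk loom" → head "loom", modifier "mine island silk".
"mine island silk" → head "silk" (specifically "island silk"), modifier "mine".
"island silk" → head "silk", modifier "island".
Putting it together: [meadow [market [[mine [island silk]] loom]]].

[meadow [market [[mine [island silk]] loom]]]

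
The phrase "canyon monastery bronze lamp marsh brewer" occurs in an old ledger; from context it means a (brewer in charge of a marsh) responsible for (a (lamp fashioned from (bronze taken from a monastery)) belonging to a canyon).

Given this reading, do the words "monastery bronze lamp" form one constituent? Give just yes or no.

yes

The paraphrase groups the words so that "monastery bronze lamp" is one unit: it corresponds to a single parenthesized sub-phrase.
The full structure is [[canyon [[monastery bronze] lamp]] [marsh brewer]], in which [monastery bronze lamp] is a constituent.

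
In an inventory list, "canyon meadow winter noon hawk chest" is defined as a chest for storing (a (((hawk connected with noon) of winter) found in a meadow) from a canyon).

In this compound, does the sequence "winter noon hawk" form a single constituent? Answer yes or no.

The paraphrase groups the words so that "winter noon hawk" is one unit: it corresponds to a single parenthesized sub-phrase.
The full structure is [[canyon [meadow [winter [noon hawk]]]] chest], in which [winter noon hawk] is a constituent.

yes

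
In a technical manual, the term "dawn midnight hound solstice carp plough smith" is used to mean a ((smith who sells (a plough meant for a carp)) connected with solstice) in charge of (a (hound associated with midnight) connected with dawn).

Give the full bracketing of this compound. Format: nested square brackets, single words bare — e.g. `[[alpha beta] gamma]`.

[[dawn [midnight hound]] [solstice [[carp plough] smith]]]

Overall it is a kind of smith (specifically "solstice carp plough smith"); the modifier is "dawn midnight hound".
"dawn midnight hound" → head "hound" (specifically "midnight hound"), modifier "dawn".
"midnight hound" → head "hound", modifier "midnight".
"solstice carp plough smith" → head "smith" (specifically "carp plough smith"), modifier "solstice".
"carp plough smith" → head "smith", modifier "carp plough".
"carp plough" → head "plough", modifier "carp".
So the structure is [[dawn [midnight hound]] [solstice [[carp plough] smith]]].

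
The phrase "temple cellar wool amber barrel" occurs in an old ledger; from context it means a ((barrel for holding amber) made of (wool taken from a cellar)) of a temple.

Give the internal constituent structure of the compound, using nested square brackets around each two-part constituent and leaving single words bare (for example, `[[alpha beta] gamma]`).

At the top level: head "barrel" (specifically "cellar wool amber barrel"); modifier "temple".
"cellar wool amber barrel" → head "barrel" (specifically "amber barrel"), modifier "cellar wool".
"cellar wool" → head "wool", modifier "cellar".
"amber barrel" → head "barrel", modifier "amber".
So the structure is [temple [[cellar wool] [amber barrel]]].

[temple [[cellar wool] [amber barrel]]]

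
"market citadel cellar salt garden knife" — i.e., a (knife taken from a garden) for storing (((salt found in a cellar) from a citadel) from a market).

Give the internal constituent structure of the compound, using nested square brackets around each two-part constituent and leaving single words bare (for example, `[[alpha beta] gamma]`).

[[market [citadel [cellar salt]]] [garden knife]]

Overall it is a kind of knife (specifically "garden knife"); the modifier is "market citadel cellar salt".
Within "market citadel cellar salt", the head is "salt" (specifically "citadel cellar salt") and the modifier is "market".
Within "citadel cellar salt", the head is "salt" (specifically "cellar salt") and the modifier is "citadel".
Within "cellar salt", the head is "salt" and the modifier is "cellar".
Within "garden knife", the head is "knife" and the modifier is "garden".
Putting it together: [[market [citadel [cellar salt]]] [garden knife]].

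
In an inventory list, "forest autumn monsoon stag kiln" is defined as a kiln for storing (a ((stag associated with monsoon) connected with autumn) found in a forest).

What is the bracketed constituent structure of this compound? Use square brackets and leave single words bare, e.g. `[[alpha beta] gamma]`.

[[forest [autumn [monsoon stag]]] kiln]

The outermost head in the paraphrase is "kiln", modified by "forest autumn monsoon stag".
Within "forest autumn monsoon stag", the head is "stag" (specifically "autumn monsoon stag") and the modifier is "forest".
Within "autumn monsoon stag", the head is "stag" (specifically "monsoon stag") and the modifier is "autumn".
Within "monsoon stag", the head is "stag" and the modifier is "monsoon".
So the structure is [[forest [autumn [monsoon stag]]] kiln].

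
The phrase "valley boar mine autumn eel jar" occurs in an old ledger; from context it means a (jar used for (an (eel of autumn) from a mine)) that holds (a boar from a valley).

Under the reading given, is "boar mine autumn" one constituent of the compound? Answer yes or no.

The top-level split is [valley boar] [mine autumn eel jar]; the full structure is [[valley boar] [[mine [autumn eel]] jar]].
"boar mine autumn" straddles a constituent boundary, so it is not a single unit.

no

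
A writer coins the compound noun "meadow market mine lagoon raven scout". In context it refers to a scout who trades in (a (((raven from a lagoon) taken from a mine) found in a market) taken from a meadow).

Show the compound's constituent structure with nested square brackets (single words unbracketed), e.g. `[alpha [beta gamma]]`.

[[meadow [market [mine [lagoon raven]]]] scout]

Overall it is a kind of scout; the modifier is "meadow market mine lagoon raven".
Inside "meadow market mine lagoon raven": head "raven" (specifically "market mine lagoon raven"), modifier "meadow".
Inside "market mine lagoon raven": head "raven" (specifically "mine lagoon raven"), modifier "market".
Inside "mine lagoon raven": head "raven" (specifically "lagoon raven"), modifier "mine".
Inside "lagoon raven": head "raven", modifier "lagoon".
Putting it together: [[meadow [market [mine [lagoon raven]]]] scout].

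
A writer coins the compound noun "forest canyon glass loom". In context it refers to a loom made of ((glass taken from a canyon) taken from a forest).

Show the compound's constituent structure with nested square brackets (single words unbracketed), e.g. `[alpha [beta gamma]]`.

Whole compound: head "loom", modifier "forest canyon glass".
Within "forest canyon glass", the head is "glass" (specifically "canyon glass") and the modifier is "forest".
Within "canyon glass", the head is "glass" and the modifier is "canyon".
So the structure is [[forest [canyon glass]] loom].

[[forest [canyon glass]] loom]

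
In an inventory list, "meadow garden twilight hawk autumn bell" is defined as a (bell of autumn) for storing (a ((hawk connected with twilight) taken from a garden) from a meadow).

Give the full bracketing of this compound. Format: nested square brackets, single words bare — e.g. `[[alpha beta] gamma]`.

Overall it is a kind of bell (specifically "autumn bell"); the modifier is "meadow garden twilight hawk".
Inside "meadow garden twilight hawk": head "hawk" (specifically "garden twilight hawk"), modifier "meadow".
Inside "garden twilight hawk": head "hawk" (specifically "twilight hawk"), modifier "garden".
Inside "twilight hawk": head "hawk", modifier "twilight".
Inside "autumn bell": head "bell", modifier "autumn".
Putting it together: [[meadow [garden [twilight hawk]]] [autumn bell]].

[[meadow [garden [twilight hawk]]] [autumn bell]]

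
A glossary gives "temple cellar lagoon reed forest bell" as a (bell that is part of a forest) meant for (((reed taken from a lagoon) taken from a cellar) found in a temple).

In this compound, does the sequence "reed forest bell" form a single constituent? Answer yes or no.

The top-level split is [temple cellar lagoon reed] [forest bell]; the full structure is [[temple [cellar [lagoon reed]]] [forest bell]].
"reed forest bell" straddles a constituent boundary, so it is not a single unit.

no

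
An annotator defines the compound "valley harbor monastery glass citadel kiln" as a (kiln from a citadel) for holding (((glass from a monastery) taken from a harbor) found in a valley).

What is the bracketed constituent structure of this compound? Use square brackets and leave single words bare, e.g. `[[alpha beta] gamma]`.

Overall it is a kind of kiln (specifically "citadel kiln"); the modifier is "valley harbor monastery glass".
"valley harbor monastery glass" → head "glass" (specifically "harbor monastery glass"), modifier "valley".
"harbor monastery glass" → head "glass" (specifically "monastery glass"), modifier "harbor".
"monastery glass" → head "glass", modifier "monastery".
"citadel kiln" → head "kiln", modifier "citadel".
Assembled: [[valley [harbor [monastery glass]]] [citadel kiln]].

[[valley [harbor [monastery glass]]] [citadel kiln]]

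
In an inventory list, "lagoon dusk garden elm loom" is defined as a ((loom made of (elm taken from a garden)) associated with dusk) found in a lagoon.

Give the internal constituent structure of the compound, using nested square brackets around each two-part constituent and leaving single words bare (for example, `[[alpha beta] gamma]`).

[lagoon [dusk [[garden elm] loom]]]

The outermost head in the paraphrase is "loom" (specifically "dusk garden elm loom"), modified by "lagoon".
Inside "dusk garden elm loom": head "loom" (specifically "garden elm loom"), modifier "dusk".
Inside "garden elm loom": head "loom", modifier "garden elm".
Inside "garden elm": head "elm", modifier "garden".
Putting it together: [lagoon [dusk [[garden elm] loom]]].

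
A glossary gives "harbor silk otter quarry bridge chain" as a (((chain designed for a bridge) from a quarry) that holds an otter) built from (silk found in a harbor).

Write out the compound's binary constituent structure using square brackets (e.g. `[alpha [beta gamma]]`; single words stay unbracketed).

[[harbor silk] [otter [quarry [bridge chain]]]]

The outermost head in the paraphrase is "chain" (specifically "otter quarry bridge chain"), modified by "harbor silk".
Within "harbor silk", the head is "silk" and the modifier is "harbor".
Within "otter quarry bridge chain", the head is "chain" (specifically "quarry bridge chain") and the modifier is "otter".
Within "quarry bridge chain", the head is "chain" (specifically "bridge chain") and the modifier is "quarry".
Within "bridge chain", the head is "chain" and the modifier is "bridge".
So the structure is [[harbor silk] [otter [quarry [bridge chain]]]].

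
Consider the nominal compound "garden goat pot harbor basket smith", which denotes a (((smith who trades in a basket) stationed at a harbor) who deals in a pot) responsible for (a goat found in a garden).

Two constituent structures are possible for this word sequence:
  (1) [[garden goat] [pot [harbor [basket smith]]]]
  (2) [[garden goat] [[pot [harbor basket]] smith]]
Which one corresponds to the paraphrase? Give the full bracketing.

[[garden goat] [pot [harbor [basket smith]]]]

The paraphrase's head is the "smith" part ("pot harbor basket smith"); its modifier is "garden goat".
That top-level split, carried through the inner groups, gives [[garden goat] [pot [harbor [basket smith]]]].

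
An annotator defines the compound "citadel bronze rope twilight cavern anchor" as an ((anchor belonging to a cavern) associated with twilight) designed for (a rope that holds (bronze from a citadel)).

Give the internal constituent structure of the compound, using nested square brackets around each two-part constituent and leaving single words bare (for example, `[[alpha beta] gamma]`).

[[[citadel bronze] rope] [twilight [cavern anchor]]]

Whole compound: head "anchor" (specifically "twilight cavern anchor"), modifier "citadel bronze rope".
Within "citadel bronze rope", the head is "rope" and the modifier is "citadel bronze".
Within "citadel bronze", the head is "bronze" and the modifier is "citadel".
Within "twilight cavern anchor", the head is "anchor" (specifically "cavern anchor") and the modifier is "twilight".
Within "cavern anchor", the head is "anchor" and the modifier is "cavern".
So the structure is [[[citadel bronze] rope] [twilight [cavern anchor]]].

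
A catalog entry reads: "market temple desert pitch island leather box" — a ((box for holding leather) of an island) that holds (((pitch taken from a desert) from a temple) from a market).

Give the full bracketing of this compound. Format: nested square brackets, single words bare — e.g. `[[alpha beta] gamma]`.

[[market [temple [desert pitch]]] [island [leather box]]]

The outermost head in the paraphrase is "box" (specifically "island leather box"), modified by "market temple desert pitch".
Within "market temple desert pitch", the head is "pitch" (specifically "temple desert pitch") and the modifier is "market".
Within "temple desert pitch", the head is "pitch" (specifically "desert pitch") and the modifier is "temple".
Within "desert pitch", the head is "pitch" and the modifier is "desert".
Within "island leather box", the head is "box" (specifically "leather box") and the modifier is "island".
Within "leather box", the head is "box" and the modifier is "leather".
Assembled: [[market [temple [desert pitch]]] [island [leather box]]].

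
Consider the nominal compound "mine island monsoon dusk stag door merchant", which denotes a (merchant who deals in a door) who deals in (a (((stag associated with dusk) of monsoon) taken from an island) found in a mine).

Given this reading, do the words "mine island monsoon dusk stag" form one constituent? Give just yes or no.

The paraphrase groups the words so that "mine island monsoon dusk stag" is one unit: it corresponds to a single parenthesized sub-phrase.
The full structure is [[mine [island [monsoon [dusk stag]]]] [door merchant]], in which [mine island monsoon dusk stag] is a constituent.

yes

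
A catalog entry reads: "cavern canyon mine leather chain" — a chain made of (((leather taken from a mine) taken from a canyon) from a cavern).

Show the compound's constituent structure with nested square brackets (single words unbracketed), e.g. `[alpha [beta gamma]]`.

[[cavern [canyon [mine leather]]] chain]

At the top level: head "chain"; modifier "cavern canyon mine leather".
Inside "cavern canyon mine leather": head "leather" (specifically "canyon mine leather"), modifier "cavern".
Inside "canyon mine leather": head "leather" (specifically "mine leather"), modifier "canyon".
Inside "mine leather": head "leather", modifier "mine".
Putting it together: [[cavern [canyon [mine leather]]] chain].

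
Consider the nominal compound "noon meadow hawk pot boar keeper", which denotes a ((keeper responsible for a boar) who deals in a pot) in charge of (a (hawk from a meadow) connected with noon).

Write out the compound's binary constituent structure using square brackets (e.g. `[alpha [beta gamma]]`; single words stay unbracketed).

[[noon [meadow hawk]] [pot [boar keeper]]]

At the top level: head "keeper" (specifically "pot boar keeper"); modifier "noon meadow hawk".
Inside "noon meadow hawk": head "hawk" (specifically "meadow hawk"), modifier "noon".
Inside "meadow hawk": head "hawk", modifier "meadow".
Inside "pot boar keeper": head "keeper" (specifically "boar keeper"), modifier "pot".
Inside "boar keeper": head "keeper", modifier "boar".
Putting it together: [[noon [meadow hawk]] [pot [boar keeper]]].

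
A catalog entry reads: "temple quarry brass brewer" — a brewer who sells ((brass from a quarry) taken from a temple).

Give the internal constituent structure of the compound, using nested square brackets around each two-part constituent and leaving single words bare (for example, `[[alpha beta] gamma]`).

[[temple [quarry brass]] brewer]

The outermost head in the paraphrase is "brewer", modified by "temple quarry brass".
Inside "temple quarry brass": head "brass" (specifically "quarry brass"), modifier "temple".
Inside "quarry brass": head "brass", modifier "quarry".
Assembled: [[temple [quarry brass]] brewer].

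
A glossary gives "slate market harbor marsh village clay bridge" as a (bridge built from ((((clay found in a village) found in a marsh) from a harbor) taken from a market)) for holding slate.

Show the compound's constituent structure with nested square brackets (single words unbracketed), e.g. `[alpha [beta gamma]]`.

[slate [[market [harbor [marsh [village clay]]]] bridge]]

The outermost head in the paraphrase is "bridge" (specifically "market harbor marsh village clay bridge"), modified by "slate".
"market harbor marsh village clay bridge" → head "bridge", modifier "market harbor marsh village clay".
"market harbor marsh village clay" → head "clay" (specifically "harbor marsh village clay"), modifier "market".
"harbor marsh village clay" → head "clay" (specifically "marsh village clay"), modifier "harbor".
"marsh village clay" → head "clay" (specifically "village clay"), modifier "marsh".
"village clay" → head "clay", modifier "village".
So the structure is [slate [[market [harbor [marsh [village clay]]]] bridge]].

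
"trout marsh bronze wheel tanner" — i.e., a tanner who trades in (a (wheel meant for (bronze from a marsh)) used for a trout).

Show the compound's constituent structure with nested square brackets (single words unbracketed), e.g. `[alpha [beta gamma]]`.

[[trout [[marsh bronze] wheel]] tanner]

At the top level: head "tanner"; modifier "trout marsh bronze wheel".
Inside "trout marsh bronze wheel": head "wheel" (specifically "marsh bronze wheel"), modifier "trout".
Inside "marsh bronze wheel": head "wheel", modifier "marsh bronze".
Inside "marsh bronze": head "bronze", modifier "marsh".
Assembled: [[trout [[marsh bronze] wheel]] tanner].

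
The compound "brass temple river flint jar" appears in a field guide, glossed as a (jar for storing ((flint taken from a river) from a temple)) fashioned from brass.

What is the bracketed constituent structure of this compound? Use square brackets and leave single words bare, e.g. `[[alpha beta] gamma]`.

The outermost head in the paraphrase is "jar" (specifically "temple river flint jar"), modified by "brass".
"temple river flint jar" → head "jar", modifier "temple river flint".
"temple river flint" → head "flint" (specifically "river flint"), modifier "temple".
"river flint" → head "flint", modifier "river".
So the structure is [brass [[temple [river flint]] jar]].

[brass [[temple [river flint]] jar]]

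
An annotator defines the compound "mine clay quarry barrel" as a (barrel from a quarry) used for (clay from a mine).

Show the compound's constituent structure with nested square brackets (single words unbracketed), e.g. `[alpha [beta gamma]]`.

The outermost head in the paraphrase is "barrel" (specifically "quarry barrel"), modified by "mine clay".
Within "mine clay", the head is "clay" and the modifier is "mine".
Within "quarry barrel", the head is "barrel" and the modifier is "quarry".
Assembled: [[mine clay] [quarry barrel]].

[[mine clay] [quarry barrel]]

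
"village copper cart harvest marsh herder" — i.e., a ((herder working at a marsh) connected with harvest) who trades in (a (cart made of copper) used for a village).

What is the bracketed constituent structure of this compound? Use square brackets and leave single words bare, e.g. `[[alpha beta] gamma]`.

Whole compound: head "herder" (specifically "harvest marsh herder"), modifier "village copper cart".
Inside "village copper cart": head "cart" (specifically "copper cart"), modifier "village".
Inside "copper cart": head "cart", modifier "copper".
Inside "harvest marsh herder": head "herder" (specifically "marsh herder"), modifier "harvest".
Inside "marsh herder": head "herder", modifier "marsh".
Assembled: [[village [copper cart]] [harvest [marsh herder]]].

[[village [copper cart]] [harvest [marsh herder]]]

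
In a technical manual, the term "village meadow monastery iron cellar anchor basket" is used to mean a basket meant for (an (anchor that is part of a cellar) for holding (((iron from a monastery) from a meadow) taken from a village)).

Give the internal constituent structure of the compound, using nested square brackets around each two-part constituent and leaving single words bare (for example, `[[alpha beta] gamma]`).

At the top level: head "basket"; modifier "village meadow monastery iron cellar anchor".
"village meadow monastery iron cellar anchor" → head "anchor" (specifically "cellar anchor"), modifier "village meadow monastery iron".
"village meadow monastery iron" → head "iron" (specifically "meadow monastery iron"), modifier "village".
"meadow monastery iron" → head "iron" (specifically "monastery iron"), modifier "meadow".
"monastery iron" → head "iron", modifier "monastery".
"cellar anchor" → head "anchor", modifier "cellar".
So the structure is [[[village [meadow [monastery iron]]] [cellar anchor]] basket].

[[[village [meadow [monastery iron]]] [cellar anchor]] basket]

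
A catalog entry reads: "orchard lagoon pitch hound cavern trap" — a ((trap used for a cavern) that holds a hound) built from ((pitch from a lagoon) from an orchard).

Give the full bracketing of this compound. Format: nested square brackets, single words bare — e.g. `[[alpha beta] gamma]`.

[[orchard [lagoon pitch]] [hound [cavern trap]]]

The outermost head in the paraphrase is "trap" (specifically "hound cavern trap"), modified by "orchard lagoon pitch".
Inside "orchard lagoon pitch": head "pitch" (specifically "lagoon pitch"), modifier "orchard".
Inside "lagoon pitch": head "pitch", modifier "lagoon".
Inside "hound cavern trap": head "trap" (specifically "cavern trap"), modifier "hound".
Inside "cavern trap": head "trap", modifier "cavern".
Putting it together: [[orchard [lagoon pitch]] [hound [cavern trap]]].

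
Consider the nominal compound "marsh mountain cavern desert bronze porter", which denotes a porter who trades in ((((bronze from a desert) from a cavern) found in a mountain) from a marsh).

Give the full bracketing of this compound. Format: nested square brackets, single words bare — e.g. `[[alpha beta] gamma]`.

[[marsh [mountain [cavern [desert bronze]]]] porter]

Whole compound: head "porter", modifier "marsh mountain cavern desert bronze".
"marsh mountain cavern desert bronze" → head "bronze" (specifically "mountain cavern desert bronze"), modifier "marsh".
"mountain cavern desert bronze" → head "bronze" (specifically "cavern desert bronze"), modifier "mountain".
"cavern desert bronze" → head "bronze" (specifically "desert bronze"), modifier "cavern".
"desert bronze" → head "bronze", modifier "desert".
Putting it together: [[marsh [mountain [cavern [desert bronze]]]] porter].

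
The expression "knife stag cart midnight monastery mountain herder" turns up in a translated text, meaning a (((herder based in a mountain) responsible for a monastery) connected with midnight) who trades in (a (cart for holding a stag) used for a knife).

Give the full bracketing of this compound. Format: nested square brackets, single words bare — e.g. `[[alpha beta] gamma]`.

At the top level: head "herder" (specifically "midnight monastery mountain herder"); modifier "knife stag cart".
Inside "knife stag cart": head "cart" (specifically "stag cart"), modifier "knife".
Inside "stag cart": head "cart", modifier "stag".
Inside "midnight monastery mountain herder": head "herder" (specifically "monastery mountain herder"), modifier "midnight".
Inside "monastery mountain herder": head "herder" (specifically "mountain herder"), modifier "monastery".
Inside "mountain herder": head "herder", modifier "mountain".
Putting it together: [[knife [stag cart]] [midnight [monastery [mountain herder]]]].

[[knife [stag cart]] [midnight [monastery [mountain herder]]]]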